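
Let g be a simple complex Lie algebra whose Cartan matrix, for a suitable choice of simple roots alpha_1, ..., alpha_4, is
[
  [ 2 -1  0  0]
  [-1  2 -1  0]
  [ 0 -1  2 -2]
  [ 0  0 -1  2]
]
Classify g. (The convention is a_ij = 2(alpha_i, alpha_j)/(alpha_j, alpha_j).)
B4

The matrix has rank 4 with 2's on the diagonal. Reading the off-diagonal entries as Dynkin edges (a single edge where a_ij = a_ji = -1; a double or triple edge where a_ij * a_ji = 2 or 3), the diagram is a chain of 4 nodes with a double edge at one end; the terminal node there is the unique short simple root (B_4). One simple-root ordering that puts it in standard form is (alpha_1, alpha_2, alpha_3, alpha_4). So the algebra is type B_4, i.e. so(9).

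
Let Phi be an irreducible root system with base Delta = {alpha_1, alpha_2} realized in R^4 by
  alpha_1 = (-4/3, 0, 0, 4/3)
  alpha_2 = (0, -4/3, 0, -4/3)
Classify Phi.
Compute the Cartan integers a_ij = 2(alpha_i, alpha_j)/(alpha_j, alpha_j); the resulting 2x2 Cartan matrix is
[[2, -1], [-1, 2]].
All simple roots have the same length, so the diagram is simply laced. The associated Dynkin diagram is a chain of 2 nodes with single edges (A_2), so the type is A_2 (the algebra sl(3)).

A2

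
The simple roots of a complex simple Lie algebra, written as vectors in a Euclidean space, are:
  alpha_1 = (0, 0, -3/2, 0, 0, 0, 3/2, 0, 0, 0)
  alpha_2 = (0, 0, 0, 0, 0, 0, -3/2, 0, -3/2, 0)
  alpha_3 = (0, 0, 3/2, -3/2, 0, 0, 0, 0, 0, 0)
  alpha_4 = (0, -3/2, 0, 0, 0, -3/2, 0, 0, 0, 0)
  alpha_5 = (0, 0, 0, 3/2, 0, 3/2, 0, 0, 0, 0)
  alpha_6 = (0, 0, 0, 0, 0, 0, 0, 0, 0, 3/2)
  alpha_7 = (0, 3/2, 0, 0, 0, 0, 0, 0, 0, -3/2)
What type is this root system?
B_7 (so(15))

Compute the Cartan integers a_ij = 2(alpha_i, alpha_j)/(alpha_j, alpha_j); the resulting 7x7 Cartan matrix is
[[2, -1, -1, 0, 0, 0, 0], [-1, 2, 0, 0, 0, 0, 0], [-1, 0, 2, 0, -1, 0, 0], [0, 0, 0, 2, -1, 0, -1], [0, 0, -1, -1, 2, 0, 0], [0, 0, 0, 0, 0, 2, -1], [0, 0, 0, -1, 0, -2, 2]].
The roots have two lengths (squared-length ratio 2:1); the short ones are alpha_{6}. The associated Dynkin diagram is a chain of 7 nodes with a double edge at one end; the terminal node there is the unique short simple root (B_7), so the type is B_7 (the algebra so(15)).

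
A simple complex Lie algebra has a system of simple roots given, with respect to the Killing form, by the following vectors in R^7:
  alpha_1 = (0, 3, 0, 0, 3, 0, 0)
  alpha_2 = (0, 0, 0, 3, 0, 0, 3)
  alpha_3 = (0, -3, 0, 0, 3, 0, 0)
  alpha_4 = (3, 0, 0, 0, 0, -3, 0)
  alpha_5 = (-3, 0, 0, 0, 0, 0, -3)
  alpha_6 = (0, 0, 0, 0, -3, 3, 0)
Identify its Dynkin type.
D_6

Compute the Cartan integers a_ij = 2(alpha_i, alpha_j)/(alpha_j, alpha_j); the resulting 6x6 Cartan matrix is
[[2, 0, 0, 0, 0, -1], [0, 2, 0, 0, -1, 0], [0, 0, 2, 0, 0, -1], [0, 0, 0, 2, -1, -1], [0, -1, 0, -1, 2, 0], [-1, 0, -1, -1, 0, 2]].
All simple roots have the same length, so the diagram is simply laced. The associated Dynkin diagram is a chain of 4 nodes with a fork of two nodes at one end (D_6), so the type is D_6 (the algebra so(12)).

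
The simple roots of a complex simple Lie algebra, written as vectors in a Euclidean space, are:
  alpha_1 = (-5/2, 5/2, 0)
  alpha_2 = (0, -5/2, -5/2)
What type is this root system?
Compute the Cartan integers a_ij = 2(alpha_i, alpha_j)/(alpha_j, alpha_j); the resulting 2x2 Cartan matrix is
[[2, -1], [-1, 2]].
All simple roots have the same length, so the diagram is simply laced. The associated Dynkin diagram is a chain of 2 nodes with single edges (A_2), so the type is A_2 (the algebra sl(3)).

A2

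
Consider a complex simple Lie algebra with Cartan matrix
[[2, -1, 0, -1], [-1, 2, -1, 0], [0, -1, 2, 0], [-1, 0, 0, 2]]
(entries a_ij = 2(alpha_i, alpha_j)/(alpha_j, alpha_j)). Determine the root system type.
The matrix has rank 4 with 2's on the diagonal. Reading the off-diagonal entries as Dynkin edges (a single edge where a_ij = a_ji = -1; a double or triple edge where a_ij * a_ji = 2 or 3), the diagram is a chain of 4 nodes with single edges (A_4). One simple-root ordering that puts it in standard form is (alpha_4, alpha_1, alpha_2, alpha_3). So the algebra is type A_4, i.e. sl(5).

type A_4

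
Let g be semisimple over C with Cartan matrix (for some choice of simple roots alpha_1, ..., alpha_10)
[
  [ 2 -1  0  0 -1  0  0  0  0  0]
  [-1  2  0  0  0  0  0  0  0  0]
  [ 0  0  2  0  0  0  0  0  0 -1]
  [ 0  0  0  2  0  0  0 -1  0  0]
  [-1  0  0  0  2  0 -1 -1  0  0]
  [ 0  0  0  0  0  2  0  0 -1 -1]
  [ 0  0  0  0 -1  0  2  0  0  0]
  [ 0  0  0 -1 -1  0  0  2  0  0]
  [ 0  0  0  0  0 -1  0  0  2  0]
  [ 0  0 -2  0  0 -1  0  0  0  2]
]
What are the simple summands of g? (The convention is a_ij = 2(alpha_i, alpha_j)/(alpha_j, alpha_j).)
The diagram associated to this matrix has two connected components: the simple roots {alpha_3, alpha_6, alpha_9, alpha_10} form a chain of 4 nodes with a double edge at one end; the terminal node there is the unique short simple root (B_4), and {alpha_1, alpha_2, alpha_4, alpha_5, alpha_7, alpha_8} form a chain of 5 nodes with one extra node attached to the third node from one end (E_6). A semisimple Lie algebra decomposes uniquely as the direct sum of simple ideals, one per connected component of its Dynkin diagram, so g ≅ B_4 ⊕ E_6 (dimension 36 + 78 = 114).

B_4 (so(9)) ⊕ E_6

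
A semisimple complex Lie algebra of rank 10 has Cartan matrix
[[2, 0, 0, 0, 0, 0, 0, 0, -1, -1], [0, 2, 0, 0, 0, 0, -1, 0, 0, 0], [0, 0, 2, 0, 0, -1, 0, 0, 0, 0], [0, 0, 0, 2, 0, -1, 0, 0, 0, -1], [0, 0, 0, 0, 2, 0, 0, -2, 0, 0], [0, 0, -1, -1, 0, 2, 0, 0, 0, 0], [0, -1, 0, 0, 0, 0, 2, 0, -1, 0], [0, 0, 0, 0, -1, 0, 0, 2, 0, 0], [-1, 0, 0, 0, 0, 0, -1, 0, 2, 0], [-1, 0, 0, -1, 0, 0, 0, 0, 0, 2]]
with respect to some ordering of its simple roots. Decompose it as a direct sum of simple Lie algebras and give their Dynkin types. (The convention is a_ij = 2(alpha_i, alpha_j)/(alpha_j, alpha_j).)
The diagram associated to this matrix has two connected components: the simple roots {alpha_1, alpha_2, alpha_3, alpha_4, alpha_6, alpha_7, alpha_9, alpha_10} form a chain of 8 nodes with single edges (A_8), and {alpha_5, alpha_8} form a chain of 2 nodes with a double edge at one end; the terminal node there is the unique short simple root (B_2). A semisimple Lie algebra decomposes uniquely as the direct sum of simple ideals, one per connected component of its Dynkin diagram, so g ≅ A_8 ⊕ B_2 (dimension 80 + 10 = 90).

A_8 ⊕ B_2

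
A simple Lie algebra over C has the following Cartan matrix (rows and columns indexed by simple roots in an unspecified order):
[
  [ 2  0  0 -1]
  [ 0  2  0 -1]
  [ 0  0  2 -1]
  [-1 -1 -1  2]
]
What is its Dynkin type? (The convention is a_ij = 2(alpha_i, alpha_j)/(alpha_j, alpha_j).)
type D_4

The matrix has rank 4 with 2's on the diagonal. Reading the off-diagonal entries as Dynkin edges (a single edge where a_ij = a_ji = -1; a double or triple edge where a_ij * a_ji = 2 or 3), the diagram is a chain of 2 nodes with a fork of two nodes at one end (D_4). One simple-root ordering that puts it in standard form is (alpha_2, alpha_4, alpha_3, alpha_1). So the algebra is type D_4, i.e. so(8).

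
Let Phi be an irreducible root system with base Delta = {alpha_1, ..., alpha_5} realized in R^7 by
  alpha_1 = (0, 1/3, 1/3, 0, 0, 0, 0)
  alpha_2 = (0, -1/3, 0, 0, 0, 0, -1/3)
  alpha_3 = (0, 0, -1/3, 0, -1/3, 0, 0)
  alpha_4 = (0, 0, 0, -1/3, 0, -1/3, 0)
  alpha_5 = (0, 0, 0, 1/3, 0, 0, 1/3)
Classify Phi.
Compute the Cartan integers a_ij = 2(alpha_i, alpha_j)/(alpha_j, alpha_j); the resulting 5x5 Cartan matrix is
[[2, -1, -1, 0, 0], [-1, 2, 0, 0, -1], [-1, 0, 2, 0, 0], [0, 0, 0, 2, -1], [0, -1, 0, -1, 2]].
All simple roots have the same length, so the diagram is simply laced. The associated Dynkin diagram is a chain of 5 nodes with single edges (A_5), so the type is A_5 (the algebra sl(6)).

type A_5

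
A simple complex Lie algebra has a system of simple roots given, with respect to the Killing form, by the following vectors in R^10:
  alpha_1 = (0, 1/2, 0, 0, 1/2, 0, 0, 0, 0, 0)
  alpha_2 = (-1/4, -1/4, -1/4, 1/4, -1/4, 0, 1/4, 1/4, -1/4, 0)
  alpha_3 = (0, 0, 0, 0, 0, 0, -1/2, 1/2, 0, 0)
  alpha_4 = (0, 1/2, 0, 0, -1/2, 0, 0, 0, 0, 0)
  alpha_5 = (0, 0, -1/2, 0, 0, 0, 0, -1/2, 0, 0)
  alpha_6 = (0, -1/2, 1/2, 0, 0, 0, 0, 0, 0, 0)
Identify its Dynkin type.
Compute the Cartan integers a_ij = 2(alpha_i, alpha_j)/(alpha_j, alpha_j); the resulting 6x6 Cartan matrix is
[[2, -1, 0, 0, 0, -1], [-1, 2, 0, 0, 0, 0], [0, 0, 2, 0, -1, 0], [0, 0, 0, 2, 0, -1], [0, 0, -1, 0, 2, -1], [-1, 0, 0, -1, -1, 2]].
All simple roots have the same length, so the diagram is simply laced. The associated Dynkin diagram is a chain of 5 nodes with one extra node attached to the third node from one end (E_6), so the type is E_6.

E6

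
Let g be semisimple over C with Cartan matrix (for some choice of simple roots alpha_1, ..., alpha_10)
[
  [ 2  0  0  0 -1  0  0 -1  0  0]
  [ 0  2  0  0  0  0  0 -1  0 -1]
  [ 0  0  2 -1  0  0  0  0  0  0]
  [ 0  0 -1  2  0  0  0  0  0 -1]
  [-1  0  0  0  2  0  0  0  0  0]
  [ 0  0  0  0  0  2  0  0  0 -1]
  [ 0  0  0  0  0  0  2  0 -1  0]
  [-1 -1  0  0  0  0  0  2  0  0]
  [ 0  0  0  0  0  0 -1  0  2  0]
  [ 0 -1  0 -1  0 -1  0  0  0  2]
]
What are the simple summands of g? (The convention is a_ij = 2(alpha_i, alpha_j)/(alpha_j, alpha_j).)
A2 + E8

The diagram associated to this matrix has two connected components: the simple roots {alpha_7, alpha_9} form a chain of 2 nodes with single edges (A_2), and {alpha_1, alpha_2, alpha_3, alpha_4, alpha_5, alpha_6, alpha_8, alpha_10} form a chain of 7 nodes with one extra node attached to the third node from one end (E_8). A semisimple Lie algebra decomposes uniquely as the direct sum of simple ideals, one per connected component of its Dynkin diagram, so g ≅ A_2 ⊕ E_8 (dimension 8 + 248 = 256).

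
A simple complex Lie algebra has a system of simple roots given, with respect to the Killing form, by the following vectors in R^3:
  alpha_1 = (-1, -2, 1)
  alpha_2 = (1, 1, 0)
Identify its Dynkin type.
G2

Compute the Cartan integers a_ij = 2(alpha_i, alpha_j)/(alpha_j, alpha_j); the resulting 2x2 Cartan matrix is
[[2, -3], [-1, 2]].
The roots have two lengths (squared-length ratio 3:1); the short ones are alpha_{2}. The associated Dynkin diagram is two nodes joined by a triple edge (G_2), so the type is G_2.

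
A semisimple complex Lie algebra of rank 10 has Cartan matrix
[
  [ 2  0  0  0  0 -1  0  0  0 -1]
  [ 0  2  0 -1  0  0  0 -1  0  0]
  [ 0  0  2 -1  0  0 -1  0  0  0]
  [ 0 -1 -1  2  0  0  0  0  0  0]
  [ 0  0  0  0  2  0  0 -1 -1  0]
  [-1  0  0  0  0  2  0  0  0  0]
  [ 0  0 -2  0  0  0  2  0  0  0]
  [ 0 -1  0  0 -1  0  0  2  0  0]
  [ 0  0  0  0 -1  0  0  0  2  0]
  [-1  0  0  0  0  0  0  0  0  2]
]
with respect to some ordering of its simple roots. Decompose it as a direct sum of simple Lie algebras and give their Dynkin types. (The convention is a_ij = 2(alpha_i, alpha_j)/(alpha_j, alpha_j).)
The diagram associated to this matrix has two connected components: the simple roots {alpha_1, alpha_6, alpha_10} form a chain of 3 nodes with single edges (A_3), and {alpha_2, alpha_3, alpha_4, alpha_5, alpha_7, alpha_8, alpha_9} form a chain of 7 nodes with a double edge at one end; the terminal node there is the unique long simple root (C_7). A semisimple Lie algebra decomposes uniquely as the direct sum of simple ideals, one per connected component of its Dynkin diagram, so g ≅ A_3 ⊕ C_7 (dimension 15 + 105 = 120).

A_3 ⊕ C_7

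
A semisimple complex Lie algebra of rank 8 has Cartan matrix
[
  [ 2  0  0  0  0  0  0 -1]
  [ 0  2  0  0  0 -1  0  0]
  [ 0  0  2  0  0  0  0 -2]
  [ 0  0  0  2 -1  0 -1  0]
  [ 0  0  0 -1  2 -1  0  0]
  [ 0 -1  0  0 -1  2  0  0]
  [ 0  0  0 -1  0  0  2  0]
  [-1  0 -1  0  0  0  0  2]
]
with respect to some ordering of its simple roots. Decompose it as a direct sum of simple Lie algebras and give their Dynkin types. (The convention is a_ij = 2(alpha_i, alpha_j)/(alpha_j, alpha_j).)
The diagram associated to this matrix has two connected components: the simple roots {alpha_2, alpha_4, alpha_5, alpha_6, alpha_7} form a chain of 5 nodes with single edges (A_5), and {alpha_1, alpha_3, alpha_8} form a chain of 3 nodes with a double edge at one end; the terminal node there is the unique long simple root (C_3). A semisimple Lie algebra decomposes uniquely as the direct sum of simple ideals, one per connected component of its Dynkin diagram, so g ≅ A_5 ⊕ C_3 (dimension 35 + 21 = 56).

A_5 (sl(6)) ⊕ C_3 (sp(6))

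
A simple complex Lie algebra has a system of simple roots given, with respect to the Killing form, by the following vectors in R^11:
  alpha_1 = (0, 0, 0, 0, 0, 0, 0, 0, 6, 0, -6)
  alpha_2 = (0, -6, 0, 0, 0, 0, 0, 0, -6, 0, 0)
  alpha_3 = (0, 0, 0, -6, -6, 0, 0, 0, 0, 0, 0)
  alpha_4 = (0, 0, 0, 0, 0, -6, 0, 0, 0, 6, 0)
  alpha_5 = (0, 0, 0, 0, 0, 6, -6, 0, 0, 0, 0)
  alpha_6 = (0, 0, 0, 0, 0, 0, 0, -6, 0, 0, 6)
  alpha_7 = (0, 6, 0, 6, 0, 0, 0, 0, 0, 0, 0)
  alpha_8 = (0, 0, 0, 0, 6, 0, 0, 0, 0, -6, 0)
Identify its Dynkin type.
Compute the Cartan integers a_ij = 2(alpha_i, alpha_j)/(alpha_j, alpha_j); the resulting 8x8 Cartan matrix is
[[2, -1, 0, 0, 0, -1, 0, 0], [-1, 2, 0, 0, 0, 0, -1, 0], [0, 0, 2, 0, 0, 0, -1, -1], [0, 0, 0, 2, -1, 0, 0, -1], [0, 0, 0, -1, 2, 0, 0, 0], [-1, 0, 0, 0, 0, 2, 0, 0], [0, -1, -1, 0, 0, 0, 2, 0], [0, 0, -1, -1, 0, 0, 0, 2]].
All simple roots have the same length, so the diagram is simply laced. The associated Dynkin diagram is a chain of 8 nodes with single edges (A_8), so the type is A_8 (the algebra sl(9)).

A8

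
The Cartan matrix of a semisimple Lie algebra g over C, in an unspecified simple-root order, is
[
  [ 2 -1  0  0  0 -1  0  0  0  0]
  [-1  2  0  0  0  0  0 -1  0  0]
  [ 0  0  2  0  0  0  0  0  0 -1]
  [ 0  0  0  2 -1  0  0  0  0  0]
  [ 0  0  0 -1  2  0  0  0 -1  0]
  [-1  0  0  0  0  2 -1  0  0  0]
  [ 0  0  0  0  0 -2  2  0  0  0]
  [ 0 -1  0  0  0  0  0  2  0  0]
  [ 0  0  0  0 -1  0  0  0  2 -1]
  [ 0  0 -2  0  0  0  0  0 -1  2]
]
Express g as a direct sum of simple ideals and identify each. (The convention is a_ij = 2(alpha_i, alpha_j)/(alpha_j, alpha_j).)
B_5 + C_5

The diagram associated to this matrix has two connected components: the simple roots {alpha_3, alpha_4, alpha_5, alpha_9, alpha_10} form a chain of 5 nodes with a double edge at one end; the terminal node there is the unique short simple root (B_5), and {alpha_1, alpha_2, alpha_6, alpha_7, alpha_8} form a chain of 5 nodes with a double edge at one end; the terminal node there is the unique long simple root (C_5). A semisimple Lie algebra decomposes uniquely as the direct sum of simple ideals, one per connected component of its Dynkin diagram, so g ≅ B_5 ⊕ C_5 (dimension 55 + 55 = 110).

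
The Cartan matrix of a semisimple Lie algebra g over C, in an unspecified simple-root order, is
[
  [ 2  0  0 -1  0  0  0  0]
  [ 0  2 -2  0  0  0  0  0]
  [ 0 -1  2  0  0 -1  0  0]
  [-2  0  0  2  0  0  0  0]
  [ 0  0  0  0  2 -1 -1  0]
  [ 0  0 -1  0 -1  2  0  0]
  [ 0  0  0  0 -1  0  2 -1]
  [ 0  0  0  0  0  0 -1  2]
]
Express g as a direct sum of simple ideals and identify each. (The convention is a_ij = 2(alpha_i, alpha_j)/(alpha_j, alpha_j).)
The diagram associated to this matrix has two connected components: the simple roots {alpha_1, alpha_4} form a chain of 2 nodes with a double edge at one end; the terminal node there is the unique short simple root (B_2), and {alpha_2, alpha_3, alpha_5, alpha_6, alpha_7, alpha_8} form a chain of 6 nodes with a double edge at one end; the terminal node there is the unique long simple root (C_6). A semisimple Lie algebra decomposes uniquely as the direct sum of simple ideals, one per connected component of its Dynkin diagram, so g ≅ B_2 ⊕ C_6 (dimension 10 + 78 = 88).

type B_2 ⊕ type C_6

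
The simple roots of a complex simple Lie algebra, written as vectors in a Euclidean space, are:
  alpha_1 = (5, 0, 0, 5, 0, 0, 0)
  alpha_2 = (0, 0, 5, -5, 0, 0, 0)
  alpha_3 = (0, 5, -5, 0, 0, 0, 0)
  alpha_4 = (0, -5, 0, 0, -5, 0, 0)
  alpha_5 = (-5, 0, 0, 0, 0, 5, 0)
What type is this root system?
A5

Compute the Cartan integers a_ij = 2(alpha_i, alpha_j)/(alpha_j, alpha_j); the resulting 5x5 Cartan matrix is
[[2, -1, 0, 0, -1], [-1, 2, -1, 0, 0], [0, -1, 2, -1, 0], [0, 0, -1, 2, 0], [-1, 0, 0, 0, 2]].
All simple roots have the same length, so the diagram is simply laced. The associated Dynkin diagram is a chain of 5 nodes with single edges (A_5), so the type is A_5 (the algebra sl(6)).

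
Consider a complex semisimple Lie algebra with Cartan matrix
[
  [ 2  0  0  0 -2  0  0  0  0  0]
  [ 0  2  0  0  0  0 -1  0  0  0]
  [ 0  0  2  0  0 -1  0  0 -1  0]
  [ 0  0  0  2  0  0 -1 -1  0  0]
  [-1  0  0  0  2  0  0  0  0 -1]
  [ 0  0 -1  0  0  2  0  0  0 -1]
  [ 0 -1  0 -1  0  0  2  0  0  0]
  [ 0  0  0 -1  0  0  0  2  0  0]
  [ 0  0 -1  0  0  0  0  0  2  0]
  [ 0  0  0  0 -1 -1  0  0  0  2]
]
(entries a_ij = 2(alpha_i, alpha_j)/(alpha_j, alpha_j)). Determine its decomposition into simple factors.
The diagram associated to this matrix has two connected components: the simple roots {alpha_2, alpha_4, alpha_7, alpha_8} form a chain of 4 nodes with single edges (A_4), and {alpha_1, alpha_3, alpha_5, alpha_6, alpha_9, alpha_10} form a chain of 6 nodes with a double edge at one end; the terminal node there is the unique long simple root (C_6). A semisimple Lie algebra decomposes uniquely as the direct sum of simple ideals, one per connected component of its Dynkin diagram, so g ≅ A_4 ⊕ C_6 (dimension 24 + 78 = 102).

A4 + C6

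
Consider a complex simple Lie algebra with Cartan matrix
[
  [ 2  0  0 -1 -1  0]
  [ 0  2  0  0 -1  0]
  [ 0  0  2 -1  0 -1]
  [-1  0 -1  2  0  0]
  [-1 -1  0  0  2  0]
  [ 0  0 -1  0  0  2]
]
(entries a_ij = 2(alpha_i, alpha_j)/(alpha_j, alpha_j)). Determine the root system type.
The matrix has rank 6 with 2's on the diagonal. Reading the off-diagonal entries as Dynkin edges (a single edge where a_ij = a_ji = -1; a double or triple edge where a_ij * a_ji = 2 or 3), the diagram is a chain of 6 nodes with single edges (A_6). One simple-root ordering that puts it in standard form is (alpha_6, alpha_3, alpha_4, alpha_1, alpha_5, alpha_2). So the algebra is type A_6, i.e. sl(7).

A_6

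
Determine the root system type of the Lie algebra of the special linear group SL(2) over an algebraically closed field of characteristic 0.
This is sl(2), which has dimension 2^2 - 1 = 3 and rank 2 - 1 = 1 (a Cartan subalgebra is the diagonal traceless matrices). In the classification of classical Lie algebras, the special linear algebra sl(n+1) has type A_n; here n = 1, so the Dynkin diagram is a chain of 1 nodes with single edges (A_1). Hence the type is A_1.

A_1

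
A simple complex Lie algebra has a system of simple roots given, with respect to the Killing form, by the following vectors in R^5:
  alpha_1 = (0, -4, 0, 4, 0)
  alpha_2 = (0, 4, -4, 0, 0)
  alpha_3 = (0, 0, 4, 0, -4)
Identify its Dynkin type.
A_3 (sl(4))

Compute the Cartan integers a_ij = 2(alpha_i, alpha_j)/(alpha_j, alpha_j); the resulting 3x3 Cartan matrix is
[[2, -1, 0], [-1, 2, -1], [0, -1, 2]].
All simple roots have the same length, so the diagram is simply laced. The associated Dynkin diagram is a chain of 3 nodes with single edges (A_3), so the type is A_3 (the algebra sl(4)).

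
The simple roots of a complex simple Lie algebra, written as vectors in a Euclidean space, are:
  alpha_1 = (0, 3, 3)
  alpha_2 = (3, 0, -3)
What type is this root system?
A_2

Compute the Cartan integers a_ij = 2(alpha_i, alpha_j)/(alpha_j, alpha_j); the resulting 2x2 Cartan matrix is
[[2, -1], [-1, 2]].
All simple roots have the same length, so the diagram is simply laced. The associated Dynkin diagram is a chain of 2 nodes with single edges (A_2), so the type is A_2 (the algebra sl(3)).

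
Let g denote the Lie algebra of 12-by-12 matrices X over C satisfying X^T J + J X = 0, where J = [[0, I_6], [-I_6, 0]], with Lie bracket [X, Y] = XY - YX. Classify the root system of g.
This is sp(12), which has dimension 12(12+1)/2 = 78 and rank 12/2 = 6. In the classification of classical Lie algebras, the symplectic algebra sp(2n) has type C_n; here n = 6, so the Dynkin diagram is a chain of 6 nodes with a double edge at one end; the terminal node there is the unique long simple root (C_6). Hence the type is C_6.

C_6 (sp(12))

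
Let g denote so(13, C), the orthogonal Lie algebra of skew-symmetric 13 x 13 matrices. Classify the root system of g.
This is so(13) with 13 odd, which has dimension 13(13-1)/2 = 78 and rank (13-1)/2 = 6. In the classification of classical Lie algebras, the orthogonal algebra so(2n+1) in an odd number of variables has type B_n; here n = 6, so the Dynkin diagram is a chain of 6 nodes with a double edge at one end; the terminal node there is the unique short simple root (B_6). Hence the type is B_6.

B_6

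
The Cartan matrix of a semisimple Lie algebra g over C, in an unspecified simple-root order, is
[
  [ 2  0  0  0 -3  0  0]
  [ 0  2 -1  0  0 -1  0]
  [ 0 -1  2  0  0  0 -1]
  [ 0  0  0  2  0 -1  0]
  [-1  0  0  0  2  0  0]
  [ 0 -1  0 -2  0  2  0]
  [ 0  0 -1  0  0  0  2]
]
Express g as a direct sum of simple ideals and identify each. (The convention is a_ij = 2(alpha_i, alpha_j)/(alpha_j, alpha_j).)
The diagram associated to this matrix has two connected components: the simple roots {alpha_2, alpha_3, alpha_4, alpha_6, alpha_7} form a chain of 5 nodes with a double edge at one end; the terminal node there is the unique short simple root (B_5), and {alpha_1, alpha_5} form two nodes joined by a triple edge (G_2). A semisimple Lie algebra decomposes uniquely as the direct sum of simple ideals, one per connected component of its Dynkin diagram, so g ≅ B_5 ⊕ G_2 (dimension 55 + 14 = 69).

B5 + G2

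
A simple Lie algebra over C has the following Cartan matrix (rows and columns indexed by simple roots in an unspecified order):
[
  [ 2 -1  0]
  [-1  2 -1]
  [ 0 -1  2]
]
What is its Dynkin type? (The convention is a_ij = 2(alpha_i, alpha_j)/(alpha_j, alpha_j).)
The matrix has rank 3 with 2's on the diagonal. Reading the off-diagonal entries as Dynkin edges (a single edge where a_ij = a_ji = -1; a double or triple edge where a_ij * a_ji = 2 or 3), the diagram is a chain of 3 nodes with single edges (A_3). One simple-root ordering that puts it in standard form is (alpha_3, alpha_2, alpha_1). So the algebra is type A_3, i.e. sl(4).

A3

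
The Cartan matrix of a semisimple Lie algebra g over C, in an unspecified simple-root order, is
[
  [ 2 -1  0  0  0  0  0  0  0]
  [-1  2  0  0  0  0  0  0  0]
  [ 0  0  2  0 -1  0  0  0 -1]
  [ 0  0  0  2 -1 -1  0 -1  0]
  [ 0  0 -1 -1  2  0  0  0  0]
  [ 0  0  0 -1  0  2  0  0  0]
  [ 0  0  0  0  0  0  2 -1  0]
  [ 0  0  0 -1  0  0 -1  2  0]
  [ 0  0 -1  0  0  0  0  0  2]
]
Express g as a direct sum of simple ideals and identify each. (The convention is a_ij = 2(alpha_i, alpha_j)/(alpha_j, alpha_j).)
The diagram associated to this matrix has two connected components: the simple roots {alpha_1, alpha_2} form a chain of 2 nodes with single edges (A_2), and {alpha_3, alpha_4, alpha_5, alpha_6, alpha_7, alpha_8, alpha_9} form a chain of 6 nodes with one extra node attached to the third node from one end (E_7). A semisimple Lie algebra decomposes uniquely as the direct sum of simple ideals, one per connected component of its Dynkin diagram, so g ≅ A_2 ⊕ E_7 (dimension 8 + 133 = 141).

A_2 + E_7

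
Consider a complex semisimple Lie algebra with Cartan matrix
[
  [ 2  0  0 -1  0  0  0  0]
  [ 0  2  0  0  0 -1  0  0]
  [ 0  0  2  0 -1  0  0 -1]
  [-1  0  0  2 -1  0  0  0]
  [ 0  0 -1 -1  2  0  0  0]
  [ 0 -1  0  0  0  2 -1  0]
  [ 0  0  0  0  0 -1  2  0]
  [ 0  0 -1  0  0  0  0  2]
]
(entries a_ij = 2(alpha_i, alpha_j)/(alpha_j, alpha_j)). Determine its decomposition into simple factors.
A_3 (sl(4)) + A_5 (sl(6))

The diagram associated to this matrix has two connected components: the simple roots {alpha_2, alpha_6, alpha_7} form a chain of 3 nodes with single edges (A_3), and {alpha_1, alpha_3, alpha_4, alpha_5, alpha_8} form a chain of 5 nodes with single edges (A_5). A semisimple Lie algebra decomposes uniquely as the direct sum of simple ideals, one per connected component of its Dynkin diagram, so g ≅ A_3 ⊕ A_5 (dimension 15 + 35 = 50).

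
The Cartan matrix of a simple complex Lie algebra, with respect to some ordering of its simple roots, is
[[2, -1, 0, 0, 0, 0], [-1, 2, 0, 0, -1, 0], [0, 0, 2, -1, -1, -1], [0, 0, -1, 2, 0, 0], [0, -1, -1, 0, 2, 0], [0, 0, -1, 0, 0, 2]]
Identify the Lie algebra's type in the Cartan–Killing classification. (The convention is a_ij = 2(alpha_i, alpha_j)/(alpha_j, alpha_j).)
The matrix has rank 6 with 2's on the diagonal. Reading the off-diagonal entries as Dynkin edges (a single edge where a_ij = a_ji = -1; a double or triple edge where a_ij * a_ji = 2 or 3), the diagram is a chain of 4 nodes with a fork of two nodes at one end (D_6). One simple-root ordering that puts it in standard form is (alpha_1, alpha_2, alpha_5, alpha_3, alpha_6, alpha_4). So the algebra is type D_6, i.e. so(12).

D_6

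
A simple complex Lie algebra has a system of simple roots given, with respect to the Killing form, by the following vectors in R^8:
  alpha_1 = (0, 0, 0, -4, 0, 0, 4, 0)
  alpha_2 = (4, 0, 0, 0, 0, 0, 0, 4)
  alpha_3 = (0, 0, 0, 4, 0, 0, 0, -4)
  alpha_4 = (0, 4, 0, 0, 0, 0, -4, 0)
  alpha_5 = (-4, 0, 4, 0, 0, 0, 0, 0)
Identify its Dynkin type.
A_5 (sl(6))

Compute the Cartan integers a_ij = 2(alpha_i, alpha_j)/(alpha_j, alpha_j); the resulting 5x5 Cartan matrix is
[[2, 0, -1, -1, 0], [0, 2, -1, 0, -1], [-1, -1, 2, 0, 0], [-1, 0, 0, 2, 0], [0, -1, 0, 0, 2]].
All simple roots have the same length, so the diagram is simply laced. The associated Dynkin diagram is a chain of 5 nodes with single edges (A_5), so the type is A_5 (the algebra sl(6)).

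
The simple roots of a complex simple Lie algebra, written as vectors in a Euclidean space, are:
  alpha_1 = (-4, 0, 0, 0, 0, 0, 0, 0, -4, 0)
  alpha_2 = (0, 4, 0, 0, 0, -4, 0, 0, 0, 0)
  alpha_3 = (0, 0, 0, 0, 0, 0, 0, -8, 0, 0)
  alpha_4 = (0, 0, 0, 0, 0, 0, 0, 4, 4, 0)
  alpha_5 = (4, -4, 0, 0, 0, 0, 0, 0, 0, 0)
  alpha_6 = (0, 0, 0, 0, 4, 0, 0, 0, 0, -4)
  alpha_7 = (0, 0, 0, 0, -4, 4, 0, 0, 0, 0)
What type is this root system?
Compute the Cartan integers a_ij = 2(alpha_i, alpha_j)/(alpha_j, alpha_j); the resulting 7x7 Cartan matrix is
[[2, 0, 0, -1, -1, 0, 0], [0, 2, 0, 0, -1, 0, -1], [0, 0, 2, -2, 0, 0, 0], [-1, 0, -1, 2, 0, 0, 0], [-1, -1, 0, 0, 2, 0, 0], [0, 0, 0, 0, 0, 2, -1], [0, -1, 0, 0, 0, -1, 2]].
The roots have two lengths (squared-length ratio 2:1); the short ones are alpha_{1,2,4,5,6,7}. The associated Dynkin diagram is a chain of 7 nodes with a double edge at one end; the terminal node there is the unique long simple root (C_7), so the type is C_7 (the algebra sp(14)).

C_7 (sp(14))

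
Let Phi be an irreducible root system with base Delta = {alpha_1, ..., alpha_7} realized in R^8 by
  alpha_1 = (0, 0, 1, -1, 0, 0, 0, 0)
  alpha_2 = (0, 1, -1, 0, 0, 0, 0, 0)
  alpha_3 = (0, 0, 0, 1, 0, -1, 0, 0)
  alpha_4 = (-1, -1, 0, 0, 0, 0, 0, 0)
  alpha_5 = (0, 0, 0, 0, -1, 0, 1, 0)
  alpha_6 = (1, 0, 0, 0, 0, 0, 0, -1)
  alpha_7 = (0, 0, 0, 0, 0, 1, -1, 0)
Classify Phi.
type A_7

Compute the Cartan integers a_ij = 2(alpha_i, alpha_j)/(alpha_j, alpha_j); the resulting 7x7 Cartan matrix is
[[2, -1, -1, 0, 0, 0, 0], [-1, 2, 0, -1, 0, 0, 0], [-1, 0, 2, 0, 0, 0, -1], [0, -1, 0, 2, 0, -1, 0], [0, 0, 0, 0, 2, 0, -1], [0, 0, 0, -1, 0, 2, 0], [0, 0, -1, 0, -1, 0, 2]].
All simple roots have the same length, so the diagram is simply laced. The associated Dynkin diagram is a chain of 7 nodes with single edges (A_7), so the type is A_7 (the algebra sl(8)).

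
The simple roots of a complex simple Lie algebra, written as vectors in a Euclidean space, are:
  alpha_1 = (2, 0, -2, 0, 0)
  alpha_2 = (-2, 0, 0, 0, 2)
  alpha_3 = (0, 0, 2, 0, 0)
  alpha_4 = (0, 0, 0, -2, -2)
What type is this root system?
Compute the Cartan integers a_ij = 2(alpha_i, alpha_j)/(alpha_j, alpha_j); the resulting 4x4 Cartan matrix is
[[2, -1, -2, 0], [-1, 2, 0, -1], [-1, 0, 2, 0], [0, -1, 0, 2]].
The roots have two lengths (squared-length ratio 2:1); the short ones are alpha_{3}. The associated Dynkin diagram is a chain of 4 nodes with a double edge at one end; the terminal node there is the unique short simple root (B_4), so the type is B_4 (the algebra so(9)).

B_4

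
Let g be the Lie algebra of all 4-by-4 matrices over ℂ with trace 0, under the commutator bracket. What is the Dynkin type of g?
This is sl(4), which has dimension 4^2 - 1 = 15 and rank 4 - 1 = 3 (a Cartan subalgebra is the diagonal traceless matrices). In the classification of classical Lie algebras, the special linear algebra sl(n+1) has type A_n; here n = 3, so the Dynkin diagram is a chain of 3 nodes with single edges (A_3). Hence the type is A_3.

type A_3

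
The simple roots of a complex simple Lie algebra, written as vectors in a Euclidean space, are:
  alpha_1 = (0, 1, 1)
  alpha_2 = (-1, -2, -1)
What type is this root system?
G_2

Compute the Cartan integers a_ij = 2(alpha_i, alpha_j)/(alpha_j, alpha_j); the resulting 2x2 Cartan matrix is
[[2, -1], [-3, 2]].
The roots have two lengths (squared-length ratio 3:1); the short ones are alpha_{1}. The associated Dynkin diagram is two nodes joined by a triple edge (G_2), so the type is G_2.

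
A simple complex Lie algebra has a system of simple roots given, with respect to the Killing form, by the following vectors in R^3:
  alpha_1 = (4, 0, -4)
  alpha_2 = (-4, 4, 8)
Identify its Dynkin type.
Compute the Cartan integers a_ij = 2(alpha_i, alpha_j)/(alpha_j, alpha_j); the resulting 2x2 Cartan matrix is
[[2, -1], [-3, 2]].
The roots have two lengths (squared-length ratio 3:1); the short ones are alpha_{1}. The associated Dynkin diagram is two nodes joined by a triple edge (G_2), so the type is G_2.

G_2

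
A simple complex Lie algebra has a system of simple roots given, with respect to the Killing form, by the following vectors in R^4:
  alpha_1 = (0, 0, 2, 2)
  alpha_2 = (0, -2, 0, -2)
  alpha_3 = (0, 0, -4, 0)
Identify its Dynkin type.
Compute the Cartan integers a_ij = 2(alpha_i, alpha_j)/(alpha_j, alpha_j); the resulting 3x3 Cartan matrix is
[[2, -1, -1], [-1, 2, 0], [-2, 0, 2]].
The roots have two lengths (squared-length ratio 2:1); the short ones are alpha_{1,2}. The associated Dynkin diagram is a chain of 3 nodes with a double edge at one end; the terminal node there is the unique long simple root (C_3), so the type is C_3 (the algebra sp(6)).

C_3 (sp(6))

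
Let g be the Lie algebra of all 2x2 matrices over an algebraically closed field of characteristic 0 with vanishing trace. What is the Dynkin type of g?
type A_1

This is sl(2), which has dimension 2^2 - 1 = 3 and rank 2 - 1 = 1 (a Cartan subalgebra is the diagonal traceless matrices). In the classification of classical Lie algebras, the special linear algebra sl(n+1) has type A_n; here n = 1, so the Dynkin diagram is a chain of 1 nodes with single edges (A_1). Hence the type is A_1.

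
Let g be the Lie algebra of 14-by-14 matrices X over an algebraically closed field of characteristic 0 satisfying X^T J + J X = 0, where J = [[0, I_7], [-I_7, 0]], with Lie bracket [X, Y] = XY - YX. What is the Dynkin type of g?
This is sp(14), which has dimension 14(14+1)/2 = 105 and rank 14/2 = 7. In the classification of classical Lie algebras, the symplectic algebra sp(2n) has type C_n; here n = 7, so the Dynkin diagram is a chain of 7 nodes with a double edge at one end; the terminal node there is the unique long simple root (C_7). Hence the type is C_7.

C7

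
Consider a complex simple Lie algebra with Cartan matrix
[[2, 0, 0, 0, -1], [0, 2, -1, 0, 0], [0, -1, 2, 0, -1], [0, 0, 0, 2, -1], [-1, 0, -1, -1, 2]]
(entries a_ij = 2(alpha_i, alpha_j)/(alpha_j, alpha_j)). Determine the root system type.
D_5

The matrix has rank 5 with 2's on the diagonal. Reading the off-diagonal entries as Dynkin edges (a single edge where a_ij = a_ji = -1; a double or triple edge where a_ij * a_ji = 2 or 3), the diagram is a chain of 3 nodes with a fork of two nodes at one end (D_5). One simple-root ordering that puts it in standard form is (alpha_2, alpha_3, alpha_5, alpha_1, alpha_4). So the algebra is type D_5, i.e. so(10).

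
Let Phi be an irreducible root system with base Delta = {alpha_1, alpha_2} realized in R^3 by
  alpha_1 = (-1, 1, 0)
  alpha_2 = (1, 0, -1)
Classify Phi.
Compute the Cartan integers a_ij = 2(alpha_i, alpha_j)/(alpha_j, alpha_j); the resulting 2x2 Cartan matrix is
[[2, -1], [-1, 2]].
All simple roots have the same length, so the diagram is simply laced. The associated Dynkin diagram is a chain of 2 nodes with single edges (A_2), so the type is A_2 (the algebra sl(3)).

A2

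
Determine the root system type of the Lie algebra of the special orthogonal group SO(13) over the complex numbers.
B_6

This is so(13) with 13 odd, which has dimension 13(13-1)/2 = 78 and rank (13-1)/2 = 6. In the classification of classical Lie algebras, the orthogonal algebra so(2n+1) in an odd number of variables has type B_n; here n = 6, so the Dynkin diagram is a chain of 6 nodes with a double edge at one end; the terminal node there is the unique short simple root (B_6). Hence the type is B_6.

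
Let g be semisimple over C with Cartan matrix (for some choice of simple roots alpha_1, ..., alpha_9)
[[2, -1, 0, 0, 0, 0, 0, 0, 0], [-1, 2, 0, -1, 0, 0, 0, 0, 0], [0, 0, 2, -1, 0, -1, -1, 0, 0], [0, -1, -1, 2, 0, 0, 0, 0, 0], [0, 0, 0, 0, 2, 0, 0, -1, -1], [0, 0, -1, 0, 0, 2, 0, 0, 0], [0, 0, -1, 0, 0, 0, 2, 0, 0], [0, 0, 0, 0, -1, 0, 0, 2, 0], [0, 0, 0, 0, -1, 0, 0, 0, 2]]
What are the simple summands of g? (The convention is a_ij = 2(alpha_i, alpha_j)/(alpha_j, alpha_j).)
A_3 (sl(4)) ⊕ D_6 (so(12))

The diagram associated to this matrix has two connected components: the simple roots {alpha_5, alpha_8, alpha_9} form a chain of 3 nodes with single edges (A_3), and {alpha_1, alpha_2, alpha_3, alpha_4, alpha_6, alpha_7} form a chain of 4 nodes with a fork of two nodes at one end (D_6). A semisimple Lie algebra decomposes uniquely as the direct sum of simple ideals, one per connected component of its Dynkin diagram, so g ≅ A_3 ⊕ D_6 (dimension 15 + 66 = 81).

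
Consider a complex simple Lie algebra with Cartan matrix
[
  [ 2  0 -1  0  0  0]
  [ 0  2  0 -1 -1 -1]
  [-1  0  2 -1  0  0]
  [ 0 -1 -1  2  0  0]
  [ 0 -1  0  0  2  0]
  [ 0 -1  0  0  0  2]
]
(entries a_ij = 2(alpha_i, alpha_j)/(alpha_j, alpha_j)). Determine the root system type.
The matrix has rank 6 with 2's on the diagonal. Reading the off-diagonal entries as Dynkin edges (a single edge where a_ij = a_ji = -1; a double or triple edge where a_ij * a_ji = 2 or 3), the diagram is a chain of 4 nodes with a fork of two nodes at one end (D_6). One simple-root ordering that puts it in standard form is (alpha_1, alpha_3, alpha_4, alpha_2, alpha_5, alpha_6). So the algebra is type D_6, i.e. so(12).

D6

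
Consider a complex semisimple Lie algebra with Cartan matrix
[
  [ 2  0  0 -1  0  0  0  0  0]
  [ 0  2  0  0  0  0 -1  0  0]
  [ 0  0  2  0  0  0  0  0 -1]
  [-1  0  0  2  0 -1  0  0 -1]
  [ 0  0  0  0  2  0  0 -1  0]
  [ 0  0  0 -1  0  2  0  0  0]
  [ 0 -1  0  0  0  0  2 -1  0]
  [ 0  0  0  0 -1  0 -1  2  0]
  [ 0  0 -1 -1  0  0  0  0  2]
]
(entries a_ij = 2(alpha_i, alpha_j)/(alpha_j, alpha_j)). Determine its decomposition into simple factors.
A_4 (sl(5)) ⊕ D_5 (so(10))

The diagram associated to this matrix has two connected components: the simple roots {alpha_2, alpha_5, alpha_7, alpha_8} form a chain of 4 nodes with single edges (A_4), and {alpha_1, alpha_3, alpha_4, alpha_6, alpha_9} form a chain of 3 nodes with a fork of two nodes at one end (D_5). A semisimple Lie algebra decomposes uniquely as the direct sum of simple ideals, one per connected component of its Dynkin diagram, so g ≅ A_4 ⊕ D_5 (dimension 24 + 45 = 69).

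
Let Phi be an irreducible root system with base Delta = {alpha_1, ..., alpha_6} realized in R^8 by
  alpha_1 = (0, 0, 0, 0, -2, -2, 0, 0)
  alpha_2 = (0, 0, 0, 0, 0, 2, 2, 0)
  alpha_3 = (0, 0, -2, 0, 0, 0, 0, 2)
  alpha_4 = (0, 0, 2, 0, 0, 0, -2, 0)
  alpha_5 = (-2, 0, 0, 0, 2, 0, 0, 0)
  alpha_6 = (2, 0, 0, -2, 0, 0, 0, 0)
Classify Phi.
Compute the Cartan integers a_ij = 2(alpha_i, alpha_j)/(alpha_j, alpha_j); the resulting 6x6 Cartan matrix is
[[2, -1, 0, 0, -1, 0], [-1, 2, 0, -1, 0, 0], [0, 0, 2, -1, 0, 0], [0, -1, -1, 2, 0, 0], [-1, 0, 0, 0, 2, -1], [0, 0, 0, 0, -1, 2]].
All simple roots have the same length, so the diagram is simply laced. The associated Dynkin diagram is a chain of 6 nodes with single edges (A_6), so the type is A_6 (the algebra sl(7)).

A_6 (sl(7))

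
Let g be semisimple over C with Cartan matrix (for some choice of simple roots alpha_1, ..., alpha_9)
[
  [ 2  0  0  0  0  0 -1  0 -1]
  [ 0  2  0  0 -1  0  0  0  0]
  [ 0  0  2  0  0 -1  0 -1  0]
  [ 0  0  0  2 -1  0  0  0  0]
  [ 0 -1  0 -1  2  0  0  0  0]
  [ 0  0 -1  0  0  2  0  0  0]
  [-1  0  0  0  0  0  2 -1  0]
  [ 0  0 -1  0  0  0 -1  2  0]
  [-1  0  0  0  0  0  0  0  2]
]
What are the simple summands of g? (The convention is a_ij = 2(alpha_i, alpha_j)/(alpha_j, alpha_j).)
A_3 ⊕ A_6

The diagram associated to this matrix has two connected components: the simple roots {alpha_2, alpha_4, alpha_5} form a chain of 3 nodes with single edges (A_3), and {alpha_1, alpha_3, alpha_6, alpha_7, alpha_8, alpha_9} form a chain of 6 nodes with single edges (A_6). A semisimple Lie algebra decomposes uniquely as the direct sum of simple ideals, one per connected component of its Dynkin diagram, so g ≅ A_3 ⊕ A_6 (dimension 15 + 48 = 63).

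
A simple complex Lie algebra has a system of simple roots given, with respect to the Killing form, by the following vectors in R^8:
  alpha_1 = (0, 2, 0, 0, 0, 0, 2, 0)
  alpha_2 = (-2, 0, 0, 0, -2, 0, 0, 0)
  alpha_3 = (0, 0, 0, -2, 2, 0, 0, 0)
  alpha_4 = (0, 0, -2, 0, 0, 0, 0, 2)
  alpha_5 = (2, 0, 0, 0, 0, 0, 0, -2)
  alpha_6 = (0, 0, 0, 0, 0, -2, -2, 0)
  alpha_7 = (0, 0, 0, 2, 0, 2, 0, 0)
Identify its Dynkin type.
type A_7

Compute the Cartan integers a_ij = 2(alpha_i, alpha_j)/(alpha_j, alpha_j); the resulting 7x7 Cartan matrix is
[[2, 0, 0, 0, 0, -1, 0], [0, 2, -1, 0, -1, 0, 0], [0, -1, 2, 0, 0, 0, -1], [0, 0, 0, 2, -1, 0, 0], [0, -1, 0, -1, 2, 0, 0], [-1, 0, 0, 0, 0, 2, -1], [0, 0, -1, 0, 0, -1, 2]].
All simple roots have the same length, so the diagram is simply laced. The associated Dynkin diagram is a chain of 7 nodes with single edges (A_7), so the type is A_7 (the algebra sl(8)).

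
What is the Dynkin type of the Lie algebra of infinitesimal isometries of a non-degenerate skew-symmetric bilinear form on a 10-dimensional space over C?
This is sp(10), which has dimension 10(10+1)/2 = 55 and rank 10/2 = 5. In the classification of classical Lie algebras, the symplectic algebra sp(2n) has type C_n; here n = 5, so the Dynkin diagram is a chain of 5 nodes with a double edge at one end; the terminal node there is the unique long simple root (C_5). Hence the type is C_5.

C_5 (sp(10))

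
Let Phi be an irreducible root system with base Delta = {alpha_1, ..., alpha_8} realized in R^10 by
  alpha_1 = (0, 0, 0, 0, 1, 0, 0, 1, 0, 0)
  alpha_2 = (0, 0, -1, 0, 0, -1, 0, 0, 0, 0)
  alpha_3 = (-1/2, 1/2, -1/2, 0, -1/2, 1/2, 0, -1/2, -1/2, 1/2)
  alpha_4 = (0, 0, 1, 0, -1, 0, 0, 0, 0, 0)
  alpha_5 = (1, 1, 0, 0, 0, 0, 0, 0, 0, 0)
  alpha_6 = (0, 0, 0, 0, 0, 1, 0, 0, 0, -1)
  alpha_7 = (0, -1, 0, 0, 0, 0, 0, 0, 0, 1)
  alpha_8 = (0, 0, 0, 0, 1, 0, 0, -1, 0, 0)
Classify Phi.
type E_8

Compute the Cartan integers a_ij = 2(alpha_i, alpha_j)/(alpha_j, alpha_j); the resulting 8x8 Cartan matrix is
[[2, 0, -1, -1, 0, 0, 0, 0], [0, 2, 0, -1, 0, -1, 0, 0], [-1, 0, 2, 0, 0, 0, 0, 0], [-1, -1, 0, 2, 0, 0, 0, -1], [0, 0, 0, 0, 2, 0, -1, 0], [0, -1, 0, 0, 0, 2, -1, 0], [0, 0, 0, 0, -1, -1, 2, 0], [0, 0, 0, -1, 0, 0, 0, 2]].
All simple roots have the same length, so the diagram is simply laced. The associated Dynkin diagram is a chain of 7 nodes with one extra node attached to the third node from one end (E_8), so the type is E_8.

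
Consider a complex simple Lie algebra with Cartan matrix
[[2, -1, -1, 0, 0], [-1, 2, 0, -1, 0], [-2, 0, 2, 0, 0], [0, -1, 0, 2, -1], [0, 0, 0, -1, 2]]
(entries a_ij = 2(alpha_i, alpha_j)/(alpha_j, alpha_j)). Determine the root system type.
C5

The matrix has rank 5 with 2's on the diagonal. Reading the off-diagonal entries as Dynkin edges (a single edge where a_ij = a_ji = -1; a double or triple edge where a_ij * a_ji = 2 or 3), the diagram is a chain of 5 nodes with a double edge at one end; the terminal node there is the unique long simple root (C_5). One simple-root ordering that puts it in standard form is (alpha_5, alpha_4, alpha_2, alpha_1, alpha_3). So the algebra is type C_5, i.e. sp(10).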